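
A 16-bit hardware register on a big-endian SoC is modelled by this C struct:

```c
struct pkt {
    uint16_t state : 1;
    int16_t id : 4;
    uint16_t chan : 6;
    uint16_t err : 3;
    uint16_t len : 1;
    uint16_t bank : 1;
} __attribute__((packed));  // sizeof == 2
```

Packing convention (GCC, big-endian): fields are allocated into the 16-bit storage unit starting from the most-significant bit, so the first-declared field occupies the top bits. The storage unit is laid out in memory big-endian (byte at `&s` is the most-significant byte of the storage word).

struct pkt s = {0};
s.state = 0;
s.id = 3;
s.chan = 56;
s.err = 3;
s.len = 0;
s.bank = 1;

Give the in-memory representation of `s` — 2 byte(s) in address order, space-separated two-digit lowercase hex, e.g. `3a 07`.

1f 0d

state (1b) val=0 bits=0x0 at bit 15: 0x0000
id (4b) val=3 bits=0x3 at bit 11: 0x1800
chan (6b) val=56 bits=0x38 at bit 5: 0x1f00
err (3b) val=3 bits=0x3 at bit 2: 0x1f0c
len (1b) val=0 bits=0x0 at bit 1: 0x1f0c
bank (1b) val=1 bits=0x1 at bit 0: 0x1f0d
word = 0x1f0d → big-endian bytes:
  [0]=0x1f  [1]=0x0d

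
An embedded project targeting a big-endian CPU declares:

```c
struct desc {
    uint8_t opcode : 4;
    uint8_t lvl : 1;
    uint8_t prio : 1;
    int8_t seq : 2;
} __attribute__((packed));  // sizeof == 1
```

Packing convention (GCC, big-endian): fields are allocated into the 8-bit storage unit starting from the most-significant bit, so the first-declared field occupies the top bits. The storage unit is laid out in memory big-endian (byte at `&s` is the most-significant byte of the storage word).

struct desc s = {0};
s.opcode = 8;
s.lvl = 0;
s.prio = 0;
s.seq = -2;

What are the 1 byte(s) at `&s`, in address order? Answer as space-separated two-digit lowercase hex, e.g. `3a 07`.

opcode:4 = 8 → 0x8 << 4 → word 0x80
lvl:1 = 0 → 0x0 << 3 → word 0x80
prio:1 = 0 → 0x0 << 2 → word 0x80
seq:2 = -2 → 0x2 << 0 → word 0x82
word = 0x82 → big-endian bytes:
  [0]=0x82

82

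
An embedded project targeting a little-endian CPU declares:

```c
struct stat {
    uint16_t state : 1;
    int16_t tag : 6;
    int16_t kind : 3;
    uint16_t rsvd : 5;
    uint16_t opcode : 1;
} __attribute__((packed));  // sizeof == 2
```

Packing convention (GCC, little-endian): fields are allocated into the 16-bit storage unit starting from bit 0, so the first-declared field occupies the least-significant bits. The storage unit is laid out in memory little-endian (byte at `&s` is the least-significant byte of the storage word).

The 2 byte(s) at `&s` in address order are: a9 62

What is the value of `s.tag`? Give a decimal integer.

[0]=0xa9 [1]=0x62 (little-endian) → word 0x62a9
state:1 @ bit 0 → (0x62a9>>0)&0x1 = 0x1
tag:6 @ bit 1 → (0x62a9>>1)&0x3f = 0x14  ←
kind:3 @ bit 7 → (0x62a9>>7)&0x7 = 0x5
rsvd:5 @ bit 10 → (0x62a9>>10)&0x1f = 0x18
opcode:1 @ bit 15 → (0x62a9>>15)&0x1 = 0x0
tag signed 6b, MSB=0: value = 20

20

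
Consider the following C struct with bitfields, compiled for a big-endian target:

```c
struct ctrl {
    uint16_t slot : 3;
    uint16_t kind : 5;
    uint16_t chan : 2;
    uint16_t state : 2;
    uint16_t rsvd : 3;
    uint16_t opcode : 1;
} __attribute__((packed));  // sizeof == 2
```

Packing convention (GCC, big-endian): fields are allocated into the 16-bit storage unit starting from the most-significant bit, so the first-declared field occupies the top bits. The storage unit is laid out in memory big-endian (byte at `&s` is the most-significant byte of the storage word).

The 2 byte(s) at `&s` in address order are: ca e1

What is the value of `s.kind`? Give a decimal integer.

[0]=0xca [1]=0xe1 (big-endian) → word 0xcae1
slot [13+:3] = (word>>13) & 0x7 = 6
kind [8+:5] = (word>>8) & 0x1f = 10  ←
chan [6+:2] = (word>>6) & 0x3 = 3
state [4+:2] = (word>>4) & 0x3 = 2
rsvd [1+:3] = (word>>1) & 0x7 = 0
opcode [0+:1] = (word>>0) & 0x1 = 1

10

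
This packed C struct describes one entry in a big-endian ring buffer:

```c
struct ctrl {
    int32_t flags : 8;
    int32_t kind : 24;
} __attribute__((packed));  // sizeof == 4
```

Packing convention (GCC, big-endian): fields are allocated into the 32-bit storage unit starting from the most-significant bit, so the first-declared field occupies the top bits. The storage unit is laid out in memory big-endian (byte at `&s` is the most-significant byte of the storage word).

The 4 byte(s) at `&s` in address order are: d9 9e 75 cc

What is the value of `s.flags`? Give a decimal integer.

[0]=0xd9 [1]=0x9e [2]=0x75 [3]=0xcc (big-endian) → word 0xd99e75cc
flags:8 @ bit 24 → (0xd99e75cc>>24)&0xff = 0xd9  ←
kind:24 @ bit 0 → (0xd99e75cc>>0)&0xffffff = 0x9e75cc
flags signed 8b, MSB=1: 217 - 256 = -39

-39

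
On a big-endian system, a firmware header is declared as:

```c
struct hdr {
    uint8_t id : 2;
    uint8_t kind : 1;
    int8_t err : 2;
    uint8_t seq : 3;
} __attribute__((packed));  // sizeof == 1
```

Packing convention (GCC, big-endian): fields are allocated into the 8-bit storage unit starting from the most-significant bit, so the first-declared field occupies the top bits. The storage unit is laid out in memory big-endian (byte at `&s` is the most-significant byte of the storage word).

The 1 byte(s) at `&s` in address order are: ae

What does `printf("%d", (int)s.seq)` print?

6

[0]=0xae (big-endian) → word 0xae
id:2 @ bit 6 → (0xae>>6)&0x3 = 0x2
kind:1 @ bit 5 → (0xae>>5)&0x1 = 0x1
err:2 @ bit 3 → (0xae>>3)&0x3 = 0x1
seq:3 @ bit 0 → (0xae>>0)&0x7 = 0x6  ←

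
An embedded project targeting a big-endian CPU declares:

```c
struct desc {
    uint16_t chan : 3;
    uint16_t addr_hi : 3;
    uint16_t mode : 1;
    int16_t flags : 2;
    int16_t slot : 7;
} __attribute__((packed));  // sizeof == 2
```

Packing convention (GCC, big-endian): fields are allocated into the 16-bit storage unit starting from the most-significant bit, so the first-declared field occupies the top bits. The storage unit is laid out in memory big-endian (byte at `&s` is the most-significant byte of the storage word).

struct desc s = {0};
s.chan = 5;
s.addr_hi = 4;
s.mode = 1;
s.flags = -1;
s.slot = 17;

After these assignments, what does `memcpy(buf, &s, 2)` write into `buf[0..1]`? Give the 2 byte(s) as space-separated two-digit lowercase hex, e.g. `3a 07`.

[13+:3] chan=5 & 0x7 = 0x5; word=0xa000
[10+:3] addr_hi=4 & 0x7 = 0x4; word=0xb000
[9+:1] mode=1 & 0x1 = 0x1; word=0xb200
[7+:2] flags=-1 & 0x3 = 0x3; word=0xb380
[0+:7] slot=17 & 0x7f = 0x11; word=0xb391
word = 0xb391 → big-endian bytes:
  [0]=0xb3  [1]=0x91

b3 91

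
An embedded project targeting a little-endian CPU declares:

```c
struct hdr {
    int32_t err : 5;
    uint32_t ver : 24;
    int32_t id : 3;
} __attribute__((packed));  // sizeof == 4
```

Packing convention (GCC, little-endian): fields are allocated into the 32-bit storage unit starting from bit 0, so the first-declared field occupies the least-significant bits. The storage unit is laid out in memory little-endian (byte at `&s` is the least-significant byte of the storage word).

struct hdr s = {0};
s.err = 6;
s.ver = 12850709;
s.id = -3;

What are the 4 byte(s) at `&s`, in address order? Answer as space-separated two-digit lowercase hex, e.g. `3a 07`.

[0+:5] err=6 & 0x1f = 0x6; word=0x00000006
[5+:24] ver=12850709 & 0xffffff = 0xc41615; word=0x1882c2a6
[29+:3] id=-3 & 0x7 = 0x5; word=0xb882c2a6
word = 0xb882c2a6 → little-endian bytes:
  [0]=0xa6  [1]=0xc2  [2]=0x82  [3]=0xb8

a6 c2 82 b8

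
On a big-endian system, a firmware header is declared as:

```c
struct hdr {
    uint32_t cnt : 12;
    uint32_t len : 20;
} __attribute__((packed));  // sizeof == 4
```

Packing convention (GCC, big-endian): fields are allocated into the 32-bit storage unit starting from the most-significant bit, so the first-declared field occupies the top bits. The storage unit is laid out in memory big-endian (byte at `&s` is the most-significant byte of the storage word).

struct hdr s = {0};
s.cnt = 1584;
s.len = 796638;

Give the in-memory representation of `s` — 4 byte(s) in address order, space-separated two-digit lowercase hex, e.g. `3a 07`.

63 0c 27 de

cnt (12b) val=1584 bits=0x630 at bit 20: 0x63000000
len (20b) val=796638 bits=0xc27de at bit 0: 0x630c27de
word = 0x630c27de → big-endian bytes:
  [0]=0x63  [1]=0x0c  [2]=0x27  [3]=0xde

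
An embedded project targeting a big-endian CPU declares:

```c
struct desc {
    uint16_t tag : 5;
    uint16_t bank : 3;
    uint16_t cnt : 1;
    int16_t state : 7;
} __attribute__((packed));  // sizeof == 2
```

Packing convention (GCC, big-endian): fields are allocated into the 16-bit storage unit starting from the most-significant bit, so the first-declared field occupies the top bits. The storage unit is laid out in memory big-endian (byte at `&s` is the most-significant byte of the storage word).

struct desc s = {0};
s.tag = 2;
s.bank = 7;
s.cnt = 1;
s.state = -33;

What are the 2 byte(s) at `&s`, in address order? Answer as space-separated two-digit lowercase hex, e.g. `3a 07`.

tag:5 = 2 → 0x2 << 11 → word 0x1000
bank:3 = 7 → 0x7 << 8 → word 0x1700
cnt:1 = 1 → 0x1 << 7 → word 0x1780
state:7 = -33 → 0x5f << 0 → word 0x17df
word = 0x17df → big-endian bytes:
  [0]=0x17  [1]=0xdf

17 df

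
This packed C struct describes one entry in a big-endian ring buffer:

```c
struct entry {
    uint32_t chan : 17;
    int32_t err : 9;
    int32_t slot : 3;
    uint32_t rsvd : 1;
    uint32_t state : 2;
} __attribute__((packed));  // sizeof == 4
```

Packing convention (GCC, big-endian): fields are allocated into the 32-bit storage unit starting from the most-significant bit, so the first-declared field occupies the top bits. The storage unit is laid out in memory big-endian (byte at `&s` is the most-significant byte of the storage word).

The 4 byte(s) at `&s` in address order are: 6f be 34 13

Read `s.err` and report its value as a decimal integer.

208

[0]=0x6f [1]=0xbe [2]=0x34 [3]=0x13 (big-endian) → word 0x6fbe3413
chan:17 @ bit 15 → (0x6fbe3413>>15)&0x1ffff = 0xdf7c
err:9 @ bit 6 → (0x6fbe3413>>6)&0x1ff = 0xd0  ←
slot:3 @ bit 3 → (0x6fbe3413>>3)&0x7 = 0x2
rsvd:1 @ bit 2 → (0x6fbe3413>>2)&0x1 = 0x0
state:2 @ bit 0 → (0x6fbe3413>>0)&0x3 = 0x3
err signed 9b, MSB=0: value = 208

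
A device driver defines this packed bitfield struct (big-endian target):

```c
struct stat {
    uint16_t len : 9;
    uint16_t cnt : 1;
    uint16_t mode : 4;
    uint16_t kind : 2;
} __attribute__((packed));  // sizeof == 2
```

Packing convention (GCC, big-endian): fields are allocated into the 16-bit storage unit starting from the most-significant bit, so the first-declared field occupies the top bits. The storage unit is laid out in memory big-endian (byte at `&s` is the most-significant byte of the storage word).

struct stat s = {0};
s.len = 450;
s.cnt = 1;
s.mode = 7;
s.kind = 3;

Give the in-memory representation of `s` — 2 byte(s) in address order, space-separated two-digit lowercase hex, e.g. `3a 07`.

e1 5f

len:9 = 450 → 0x1c2 << 7 → word 0xe100
cnt:1 = 1 → 0x1 << 6 → word 0xe140
mode:4 = 7 → 0x7 << 2 → word 0xe15c
kind:2 = 3 → 0x3 << 0 → word 0xe15f
word = 0xe15f → big-endian bytes:
  [0]=0xe1  [1]=0x5f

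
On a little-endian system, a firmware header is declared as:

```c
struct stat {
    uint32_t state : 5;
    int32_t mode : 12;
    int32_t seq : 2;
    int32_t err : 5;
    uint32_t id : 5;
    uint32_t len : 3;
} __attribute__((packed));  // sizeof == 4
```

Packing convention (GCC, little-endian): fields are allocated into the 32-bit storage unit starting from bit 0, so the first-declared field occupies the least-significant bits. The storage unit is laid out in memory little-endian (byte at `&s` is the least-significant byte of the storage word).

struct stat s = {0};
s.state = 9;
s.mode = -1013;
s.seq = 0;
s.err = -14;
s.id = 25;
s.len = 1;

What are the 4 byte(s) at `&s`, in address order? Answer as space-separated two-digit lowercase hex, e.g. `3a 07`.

69 81 91 39

[0+:5] state=9 & 0x1f = 0x9; word=0x00000009
[5+:12] mode=-1013 & 0xfff = 0xc0b; word=0x00018169
[17+:2] seq=0 & 0x3 = 0x0; word=0x00018169
[19+:5] err=-14 & 0x1f = 0x12; word=0x00918169
[24+:5] id=25 & 0x1f = 0x19; word=0x19918169
[29+:3] len=1 & 0x7 = 0x1; word=0x39918169
word = 0x39918169 → little-endian bytes:
  [0]=0x69  [1]=0x81  [2]=0x91  [3]=0x39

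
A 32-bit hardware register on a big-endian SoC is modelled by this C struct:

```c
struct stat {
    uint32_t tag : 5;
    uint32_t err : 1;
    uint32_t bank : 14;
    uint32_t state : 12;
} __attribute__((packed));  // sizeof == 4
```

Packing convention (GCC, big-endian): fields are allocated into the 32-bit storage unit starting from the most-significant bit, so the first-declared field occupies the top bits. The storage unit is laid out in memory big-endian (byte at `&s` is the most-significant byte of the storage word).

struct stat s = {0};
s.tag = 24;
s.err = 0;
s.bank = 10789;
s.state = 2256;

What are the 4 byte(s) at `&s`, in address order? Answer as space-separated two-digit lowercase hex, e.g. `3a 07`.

c2 a2 58 d0

tag (5b) val=24 bits=0x18 at bit 27: 0xc0000000
err (1b) val=0 bits=0x0 at bit 26: 0xc0000000
bank (14b) val=10789 bits=0x2a25 at bit 12: 0xc2a25000
state (12b) val=2256 bits=0x8d0 at bit 0: 0xc2a258d0
word = 0xc2a258d0 → big-endian bytes:
  [0]=0xc2  [1]=0xa2  [2]=0x58  [3]=0xd0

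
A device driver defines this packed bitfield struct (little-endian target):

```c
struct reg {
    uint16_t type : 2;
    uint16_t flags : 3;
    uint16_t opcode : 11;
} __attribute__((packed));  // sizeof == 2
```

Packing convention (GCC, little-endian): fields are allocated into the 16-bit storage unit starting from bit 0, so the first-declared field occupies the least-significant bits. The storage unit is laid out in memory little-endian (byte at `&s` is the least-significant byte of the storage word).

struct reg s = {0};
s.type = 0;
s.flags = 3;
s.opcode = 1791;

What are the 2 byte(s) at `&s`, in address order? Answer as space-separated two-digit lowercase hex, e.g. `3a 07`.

type (2b) val=0 bits=0x0 at bit 0: 0x0000
flags (3b) val=3 bits=0x3 at bit 2: 0x000c
opcode (11b) val=1791 bits=0x6ff at bit 5: 0xdfec
word = 0xdfec → little-endian bytes:
  [0]=0xec  [1]=0xdf

ec df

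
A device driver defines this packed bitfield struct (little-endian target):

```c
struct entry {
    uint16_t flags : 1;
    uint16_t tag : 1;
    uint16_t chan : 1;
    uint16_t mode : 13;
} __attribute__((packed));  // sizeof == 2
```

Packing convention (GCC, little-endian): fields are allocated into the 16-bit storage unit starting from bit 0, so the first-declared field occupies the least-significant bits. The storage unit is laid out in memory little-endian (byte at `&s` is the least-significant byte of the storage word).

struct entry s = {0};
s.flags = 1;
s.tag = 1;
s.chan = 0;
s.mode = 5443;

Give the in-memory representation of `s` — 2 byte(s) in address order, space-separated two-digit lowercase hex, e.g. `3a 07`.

1b aa

flags:1 = 1 → 0x1 << 0 → word 0x0001
tag:1 = 1 → 0x1 << 1 → word 0x0003
chan:1 = 0 → 0x0 << 2 → word 0x0003
mode:13 = 5443 → 0x1543 << 3 → word 0xaa1b
word = 0xaa1b → little-endian bytes:
  [0]=0x1b  [1]=0xaa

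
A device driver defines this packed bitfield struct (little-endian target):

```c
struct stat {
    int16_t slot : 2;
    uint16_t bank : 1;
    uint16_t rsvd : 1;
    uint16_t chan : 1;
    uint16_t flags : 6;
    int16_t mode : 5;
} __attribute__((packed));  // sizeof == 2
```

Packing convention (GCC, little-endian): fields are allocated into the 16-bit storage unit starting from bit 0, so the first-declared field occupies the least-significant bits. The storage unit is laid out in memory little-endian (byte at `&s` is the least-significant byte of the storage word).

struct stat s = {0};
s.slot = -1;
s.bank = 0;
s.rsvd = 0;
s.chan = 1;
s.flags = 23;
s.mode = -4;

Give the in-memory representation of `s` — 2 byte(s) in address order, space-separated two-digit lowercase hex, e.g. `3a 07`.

f3 e2

[0+:2] slot=-1 & 0x3 = 0x3; word=0x0003
[2+:1] bank=0 & 0x1 = 0x0; word=0x0003
[3+:1] rsvd=0 & 0x1 = 0x0; word=0x0003
[4+:1] chan=1 & 0x1 = 0x1; word=0x0013
[5+:6] flags=23 & 0x3f = 0x17; word=0x02f3
[11+:5] mode=-4 & 0x1f = 0x1c; word=0xe2f3
word = 0xe2f3 → little-endian bytes:
  [0]=0xf3  [1]=0xe2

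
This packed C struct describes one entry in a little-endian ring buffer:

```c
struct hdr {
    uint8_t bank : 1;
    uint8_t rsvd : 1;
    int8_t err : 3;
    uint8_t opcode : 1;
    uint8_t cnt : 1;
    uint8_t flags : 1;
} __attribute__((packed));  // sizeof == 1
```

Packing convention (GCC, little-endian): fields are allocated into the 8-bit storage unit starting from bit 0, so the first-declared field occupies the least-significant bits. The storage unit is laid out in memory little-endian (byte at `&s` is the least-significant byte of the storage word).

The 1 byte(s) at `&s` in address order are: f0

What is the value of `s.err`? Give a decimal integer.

[0]=0xf0 (little-endian) → word 0xf0
bank:1 @ bit 0 → (0xf0>>0)&0x1 = 0x0
rsvd:1 @ bit 1 → (0xf0>>1)&0x1 = 0x0
err:3 @ bit 2 → (0xf0>>2)&0x7 = 0x4  ←
opcode:1 @ bit 5 → (0xf0>>5)&0x1 = 0x1
cnt:1 @ bit 6 → (0xf0>>6)&0x1 = 0x1
flags:1 @ bit 7 → (0xf0>>7)&0x1 = 0x1
err signed 3b, MSB=1: 4 - 8 = -4

-4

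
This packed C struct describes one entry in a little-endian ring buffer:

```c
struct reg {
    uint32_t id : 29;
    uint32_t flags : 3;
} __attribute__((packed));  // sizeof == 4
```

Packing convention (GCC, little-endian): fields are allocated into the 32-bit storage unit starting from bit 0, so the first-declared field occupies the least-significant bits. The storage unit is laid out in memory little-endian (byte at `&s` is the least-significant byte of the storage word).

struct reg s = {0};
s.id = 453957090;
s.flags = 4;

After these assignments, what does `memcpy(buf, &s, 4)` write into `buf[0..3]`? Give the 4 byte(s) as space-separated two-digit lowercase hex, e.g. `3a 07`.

e2 d5 0e 9b

id (29b) val=453957090 bits=0x1b0ed5e2 at bit 0: 0x1b0ed5e2
flags (3b) val=4 bits=0x4 at bit 29: 0x9b0ed5e2
word = 0x9b0ed5e2 → little-endian bytes:
  [0]=0xe2  [1]=0xd5  [2]=0x0e  [3]=0x9b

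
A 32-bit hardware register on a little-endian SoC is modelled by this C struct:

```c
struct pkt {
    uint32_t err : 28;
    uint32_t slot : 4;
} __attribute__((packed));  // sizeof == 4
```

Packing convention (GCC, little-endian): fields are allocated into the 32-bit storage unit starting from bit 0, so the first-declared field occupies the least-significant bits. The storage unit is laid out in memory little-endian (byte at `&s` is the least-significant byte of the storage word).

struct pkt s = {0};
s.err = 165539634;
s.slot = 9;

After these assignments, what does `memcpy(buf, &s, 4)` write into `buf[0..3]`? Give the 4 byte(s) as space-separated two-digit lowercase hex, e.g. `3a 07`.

32 ef dd 99

err:28 = 165539634 → 0x9ddef32 << 0 → word 0x09ddef32
slot:4 = 9 → 0x9 << 28 → word 0x99ddef32
word = 0x99ddef32 → little-endian bytes:
  [0]=0x32  [1]=0xef  [2]=0xdd  [3]=0x99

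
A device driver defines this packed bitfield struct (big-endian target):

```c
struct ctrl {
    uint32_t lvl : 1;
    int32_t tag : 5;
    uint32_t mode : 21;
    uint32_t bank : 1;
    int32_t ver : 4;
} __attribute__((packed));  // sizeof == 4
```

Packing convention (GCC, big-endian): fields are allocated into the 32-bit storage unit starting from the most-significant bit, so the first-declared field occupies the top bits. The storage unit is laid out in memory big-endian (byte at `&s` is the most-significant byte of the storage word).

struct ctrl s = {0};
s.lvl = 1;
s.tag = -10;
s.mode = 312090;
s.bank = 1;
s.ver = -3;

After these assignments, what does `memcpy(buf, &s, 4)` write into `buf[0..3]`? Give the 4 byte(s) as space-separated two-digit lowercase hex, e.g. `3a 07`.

d8 98 63 5d

[31+:1] lvl=1 & 0x1 = 0x1; word=0x80000000
[26+:5] tag=-10 & 0x1f = 0x16; word=0xd8000000
[5+:21] mode=312090 & 0x1fffff = 0x4c31a; word=0xd8986340
[4+:1] bank=1 & 0x1 = 0x1; word=0xd8986350
[0+:4] ver=-3 & 0xf = 0xd; word=0xd898635d
word = 0xd898635d → big-endian bytes:
  [0]=0xd8  [1]=0x98  [2]=0x63  [3]=0x5d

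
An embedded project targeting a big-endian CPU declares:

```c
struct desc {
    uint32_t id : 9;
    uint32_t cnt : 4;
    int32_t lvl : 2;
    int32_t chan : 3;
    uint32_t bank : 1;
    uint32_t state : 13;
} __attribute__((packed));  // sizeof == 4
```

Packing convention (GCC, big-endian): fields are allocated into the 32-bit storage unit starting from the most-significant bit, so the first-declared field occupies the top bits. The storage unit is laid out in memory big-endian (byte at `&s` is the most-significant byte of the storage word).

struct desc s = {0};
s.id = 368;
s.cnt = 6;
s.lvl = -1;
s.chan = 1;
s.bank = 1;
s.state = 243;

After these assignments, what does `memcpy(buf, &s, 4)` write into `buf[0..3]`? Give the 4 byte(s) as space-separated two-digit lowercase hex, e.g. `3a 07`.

[23+:9] id=368 & 0x1ff = 0x170; word=0xb8000000
[19+:4] cnt=6 & 0xf = 0x6; word=0xb8300000
[17+:2] lvl=-1 & 0x3 = 0x3; word=0xb8360000
[14+:3] chan=1 & 0x7 = 0x1; word=0xb8364000
[13+:1] bank=1 & 0x1 = 0x1; word=0xb8366000
[0+:13] state=243 & 0x1fff = 0xf3; word=0xb83660f3
word = 0xb83660f3 → big-endian bytes:
  [0]=0xb8  [1]=0x36  [2]=0x60  [3]=0xf3

b8 36 60 f3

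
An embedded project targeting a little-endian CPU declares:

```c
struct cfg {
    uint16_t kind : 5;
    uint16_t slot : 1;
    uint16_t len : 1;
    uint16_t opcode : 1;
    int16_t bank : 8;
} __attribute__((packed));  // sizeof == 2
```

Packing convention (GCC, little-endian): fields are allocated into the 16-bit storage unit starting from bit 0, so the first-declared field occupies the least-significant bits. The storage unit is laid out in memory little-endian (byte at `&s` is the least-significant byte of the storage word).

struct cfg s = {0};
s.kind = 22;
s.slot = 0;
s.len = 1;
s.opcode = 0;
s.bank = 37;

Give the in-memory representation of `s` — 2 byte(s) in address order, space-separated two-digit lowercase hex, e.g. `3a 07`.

56 25

kind (5b) val=22 bits=0x16 at bit 0: 0x0016
slot (1b) val=0 bits=0x0 at bit 5: 0x0016
len (1b) val=1 bits=0x1 at bit 6: 0x0056
opcode (1b) val=0 bits=0x0 at bit 7: 0x0056
bank (8b) val=37 bits=0x25 at bit 8: 0x2556
word = 0x2556 → little-endian bytes:
  [0]=0x56  [1]=0x25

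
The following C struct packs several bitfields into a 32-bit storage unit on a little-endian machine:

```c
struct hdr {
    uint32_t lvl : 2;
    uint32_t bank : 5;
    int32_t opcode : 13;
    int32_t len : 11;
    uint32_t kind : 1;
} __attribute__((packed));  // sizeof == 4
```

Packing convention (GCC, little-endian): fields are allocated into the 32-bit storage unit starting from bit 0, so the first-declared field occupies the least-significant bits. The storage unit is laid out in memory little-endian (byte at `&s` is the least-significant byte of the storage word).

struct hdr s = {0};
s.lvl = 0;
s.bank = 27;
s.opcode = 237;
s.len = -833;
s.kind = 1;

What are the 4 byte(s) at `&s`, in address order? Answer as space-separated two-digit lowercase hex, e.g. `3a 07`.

ec 76 f0 cb

lvl:2 = 0 → 0x0 << 0 → word 0x00000000
bank:5 = 27 → 0x1b << 2 → word 0x0000006c
opcode:13 = 237 → 0xed << 7 → word 0x000076ec
len:11 = -833 → 0x4bf << 20 → word 0x4bf076ec
kind:1 = 1 → 0x1 << 31 → word 0xcbf076ec
word = 0xcbf076ec → little-endian bytes:
  [0]=0xec  [1]=0x76  [2]=0xf0  [3]=0xcb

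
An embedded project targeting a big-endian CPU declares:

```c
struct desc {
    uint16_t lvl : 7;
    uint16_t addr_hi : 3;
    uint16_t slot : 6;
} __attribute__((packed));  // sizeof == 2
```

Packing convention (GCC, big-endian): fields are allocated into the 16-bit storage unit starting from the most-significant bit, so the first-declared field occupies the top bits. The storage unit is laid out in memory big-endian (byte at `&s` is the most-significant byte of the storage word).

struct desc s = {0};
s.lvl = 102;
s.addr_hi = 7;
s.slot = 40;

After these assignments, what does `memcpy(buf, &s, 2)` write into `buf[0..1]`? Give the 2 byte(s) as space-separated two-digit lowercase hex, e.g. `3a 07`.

cd e8

lvl:7 = 102 → 0x66 << 9 → word 0xcc00
addr_hi:3 = 7 → 0x7 << 6 → word 0xcdc0
slot:6 = 40 → 0x28 << 0 → word 0xcde8
word = 0xcde8 → big-endian bytes:
  [0]=0xcd  [1]=0xe8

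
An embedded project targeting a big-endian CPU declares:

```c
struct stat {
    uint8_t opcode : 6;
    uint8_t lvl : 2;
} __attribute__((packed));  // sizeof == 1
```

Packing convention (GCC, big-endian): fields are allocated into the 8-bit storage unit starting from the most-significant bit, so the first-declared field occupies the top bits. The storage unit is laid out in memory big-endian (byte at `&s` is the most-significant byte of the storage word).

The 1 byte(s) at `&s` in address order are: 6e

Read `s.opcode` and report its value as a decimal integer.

[0]=0x6e (big-endian) → word 0x6e
opcode:6 @ bit 2 → (0x6e>>2)&0x3f = 0x1b  ←
lvl:2 @ bit 0 → (0x6e>>0)&0x3 = 0x2

27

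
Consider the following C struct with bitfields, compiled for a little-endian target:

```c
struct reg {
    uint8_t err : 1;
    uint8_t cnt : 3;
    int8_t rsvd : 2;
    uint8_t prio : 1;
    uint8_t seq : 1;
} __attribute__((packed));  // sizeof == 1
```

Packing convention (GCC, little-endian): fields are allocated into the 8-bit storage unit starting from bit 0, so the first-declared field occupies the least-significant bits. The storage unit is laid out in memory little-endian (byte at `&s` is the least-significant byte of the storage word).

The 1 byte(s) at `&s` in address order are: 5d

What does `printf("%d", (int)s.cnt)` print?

6

[0]=0x5d (little-endian) → word 0x5d
err [0+:1] = (word>>0) & 0x1 = 1
cnt [1+:3] = (word>>1) & 0x7 = 6  ←
rsvd [4+:2] = (word>>4) & 0x3 = 1
prio [6+:1] = (word>>6) & 0x1 = 1
seq [7+:1] = (word>>7) & 0x1 = 0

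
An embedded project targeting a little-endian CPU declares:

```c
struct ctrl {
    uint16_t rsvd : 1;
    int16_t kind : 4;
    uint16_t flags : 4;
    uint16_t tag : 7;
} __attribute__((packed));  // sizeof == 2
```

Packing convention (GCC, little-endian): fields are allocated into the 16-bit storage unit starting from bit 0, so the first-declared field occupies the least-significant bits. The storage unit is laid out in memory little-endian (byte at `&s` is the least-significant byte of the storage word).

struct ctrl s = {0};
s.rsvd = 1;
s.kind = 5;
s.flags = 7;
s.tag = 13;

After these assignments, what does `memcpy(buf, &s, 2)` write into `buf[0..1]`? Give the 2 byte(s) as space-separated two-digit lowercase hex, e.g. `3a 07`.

eb 1a

rsvd (1b) val=1 bits=0x1 at bit 0: 0x0001
kind (4b) val=5 bits=0x5 at bit 1: 0x000b
flags (4b) val=7 bits=0x7 at bit 5: 0x00eb
tag (7b) val=13 bits=0xd at bit 9: 0x1aeb
word = 0x1aeb → little-endian bytes:
  [0]=0xeb  [1]=0x1a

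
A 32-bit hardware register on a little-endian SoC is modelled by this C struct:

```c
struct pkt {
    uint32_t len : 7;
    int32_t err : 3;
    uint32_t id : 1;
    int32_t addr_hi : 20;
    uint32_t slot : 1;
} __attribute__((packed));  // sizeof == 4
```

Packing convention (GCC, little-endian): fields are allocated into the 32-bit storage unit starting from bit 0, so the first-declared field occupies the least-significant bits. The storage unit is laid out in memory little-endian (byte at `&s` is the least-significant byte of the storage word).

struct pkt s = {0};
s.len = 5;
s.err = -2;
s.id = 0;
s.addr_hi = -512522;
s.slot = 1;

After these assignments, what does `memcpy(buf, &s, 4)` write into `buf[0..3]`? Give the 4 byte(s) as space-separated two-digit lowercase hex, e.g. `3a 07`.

05 b3 6f c1

len:7 = 5 → 0x5 << 0 → word 0x00000005
err:3 = -2 → 0x6 << 7 → word 0x00000305
id:1 = 0 → 0x0 << 10 → word 0x00000305
addr_hi:20 = -512522 → 0x82df6 << 11 → word 0x416fb305
slot:1 = 1 → 0x1 << 31 → word 0xc16fb305
word = 0xc16fb305 → little-endian bytes:
  [0]=0x05  [1]=0xb3  [2]=0x6f  [3]=0xc1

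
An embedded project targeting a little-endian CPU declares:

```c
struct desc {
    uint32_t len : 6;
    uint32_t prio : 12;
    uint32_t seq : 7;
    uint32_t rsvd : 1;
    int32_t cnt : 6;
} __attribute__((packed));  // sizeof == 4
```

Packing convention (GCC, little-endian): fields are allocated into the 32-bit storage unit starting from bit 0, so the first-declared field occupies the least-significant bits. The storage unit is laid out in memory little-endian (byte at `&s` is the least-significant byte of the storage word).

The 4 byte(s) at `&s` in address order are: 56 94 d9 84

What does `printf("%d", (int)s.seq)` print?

[0]=0x56 [1]=0x94 [2]=0xd9 [3]=0x84 (little-endian) → word 0x84d99456
len [0+:6] = (word>>0) & 0x3f = 22
prio [6+:12] = (word>>6) & 0xfff = 1617
seq [18+:7] = (word>>18) & 0x7f = 54  ←
rsvd [25+:1] = (word>>25) & 0x1 = 0
cnt [26+:6] = (word>>26) & 0x3f = 33

54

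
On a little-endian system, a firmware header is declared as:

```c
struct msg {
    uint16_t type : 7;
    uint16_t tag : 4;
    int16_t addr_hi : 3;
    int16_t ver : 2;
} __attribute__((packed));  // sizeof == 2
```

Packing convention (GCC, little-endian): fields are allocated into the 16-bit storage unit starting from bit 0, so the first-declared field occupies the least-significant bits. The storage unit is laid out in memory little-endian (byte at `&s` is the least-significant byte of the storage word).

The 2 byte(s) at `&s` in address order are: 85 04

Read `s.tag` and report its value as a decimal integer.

9

[0]=0x85 [1]=0x04 (little-endian) → word 0x0485
type:7 @ bit 0 → (0x0485>>0)&0x7f = 0x5
tag:4 @ bit 7 → (0x0485>>7)&0xf = 0x9  ←
addr_hi:3 @ bit 11 → (0x0485>>11)&0x7 = 0x0
ver:2 @ bit 14 → (0x0485>>14)&0x3 = 0x0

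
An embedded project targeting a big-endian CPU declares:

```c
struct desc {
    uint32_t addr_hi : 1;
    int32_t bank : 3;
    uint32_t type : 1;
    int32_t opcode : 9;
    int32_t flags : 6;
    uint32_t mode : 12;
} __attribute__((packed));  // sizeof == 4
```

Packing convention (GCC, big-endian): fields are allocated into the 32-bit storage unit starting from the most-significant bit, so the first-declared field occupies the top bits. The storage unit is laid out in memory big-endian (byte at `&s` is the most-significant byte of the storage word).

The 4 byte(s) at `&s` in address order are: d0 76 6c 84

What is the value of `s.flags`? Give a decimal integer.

[0]=0xd0 [1]=0x76 [2]=0x6c [3]=0x84 (big-endian) → word 0xd0766c84
addr_hi [31+:1] = (word>>31) & 0x1 = 1
bank [28+:3] = (word>>28) & 0x7 = 5
type [27+:1] = (word>>27) & 0x1 = 0
opcode [18+:9] = (word>>18) & 0x1ff = 29
flags [12+:6] = (word>>12) & 0x3f = 38  ←
mode [0+:12] = (word>>0) & 0xfff = 3204
flags signed 6b, MSB=1: 38 - 64 = -26

-26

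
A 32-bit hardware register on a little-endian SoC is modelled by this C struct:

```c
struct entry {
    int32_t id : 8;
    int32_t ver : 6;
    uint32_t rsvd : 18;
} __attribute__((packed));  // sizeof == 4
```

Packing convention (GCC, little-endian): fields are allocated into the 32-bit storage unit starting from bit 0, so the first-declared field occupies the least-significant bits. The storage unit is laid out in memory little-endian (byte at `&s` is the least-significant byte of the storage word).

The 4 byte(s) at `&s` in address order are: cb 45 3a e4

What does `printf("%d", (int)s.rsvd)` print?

233705

[0]=0xcb [1]=0x45 [2]=0x3a [3]=0xe4 (little-endian) → word 0xe43a45cb
id [0+:8] = (word>>0) & 0xff = 203
ver [8+:6] = (word>>8) & 0x3f = 5
rsvd [14+:18] = (word>>14) & 0x3ffff = 233705  ←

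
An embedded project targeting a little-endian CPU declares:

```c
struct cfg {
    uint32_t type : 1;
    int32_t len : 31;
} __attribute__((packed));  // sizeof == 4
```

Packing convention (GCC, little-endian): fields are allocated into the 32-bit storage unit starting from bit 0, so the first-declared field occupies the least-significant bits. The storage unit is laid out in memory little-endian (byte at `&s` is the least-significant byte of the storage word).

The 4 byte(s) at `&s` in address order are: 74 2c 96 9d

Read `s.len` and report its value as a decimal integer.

[0]=0x74 [1]=0x2c [2]=0x96 [3]=0x9d (little-endian) → word 0x9d962c74
type:1 @ bit 0 → (0x9d962c74>>0)&0x1 = 0x0
len:31 @ bit 1 → (0x9d962c74>>1)&0x7fffffff = 0x4ecb163a  ←
len signed 31b, MSB=1: 1321932346 - 2147483648 = -825551302

-825551302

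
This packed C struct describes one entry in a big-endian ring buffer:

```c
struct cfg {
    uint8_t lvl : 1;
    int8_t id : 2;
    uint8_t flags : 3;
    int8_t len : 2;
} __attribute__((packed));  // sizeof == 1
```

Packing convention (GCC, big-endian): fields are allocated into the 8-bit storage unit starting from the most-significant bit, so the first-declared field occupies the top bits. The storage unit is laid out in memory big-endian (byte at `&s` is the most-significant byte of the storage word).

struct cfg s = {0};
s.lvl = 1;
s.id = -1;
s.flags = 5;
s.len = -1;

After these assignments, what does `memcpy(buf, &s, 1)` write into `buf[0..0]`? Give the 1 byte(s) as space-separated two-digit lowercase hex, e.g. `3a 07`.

f7

[7+:1] lvl=1 & 0x1 = 0x1; word=0x80
[5+:2] id=-1 & 0x3 = 0x3; word=0xe0
[2+:3] flags=5 & 0x7 = 0x5; word=0xf4
[0+:2] len=-1 & 0x3 = 0x3; word=0xf7
word = 0xf7 → big-endian bytes:
  [0]=0xf7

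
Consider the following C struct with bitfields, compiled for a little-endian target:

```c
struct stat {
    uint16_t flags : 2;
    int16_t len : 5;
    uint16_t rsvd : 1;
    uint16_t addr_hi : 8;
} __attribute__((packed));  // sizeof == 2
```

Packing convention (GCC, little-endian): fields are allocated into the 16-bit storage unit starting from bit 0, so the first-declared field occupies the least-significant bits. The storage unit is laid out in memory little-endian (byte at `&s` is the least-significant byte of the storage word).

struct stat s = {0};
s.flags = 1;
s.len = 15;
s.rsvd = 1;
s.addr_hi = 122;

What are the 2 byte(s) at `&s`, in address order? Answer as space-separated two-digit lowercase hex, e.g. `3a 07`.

bd 7a

flags:2 = 1 → 0x1 << 0 → word 0x0001
len:5 = 15 → 0xf << 2 → word 0x003d
rsvd:1 = 1 → 0x1 << 7 → word 0x00bd
addr_hi:8 = 122 → 0x7a << 8 → word 0x7abd
word = 0x7abd → little-endian bytes:
  [0]=0xbd  [1]=0x7a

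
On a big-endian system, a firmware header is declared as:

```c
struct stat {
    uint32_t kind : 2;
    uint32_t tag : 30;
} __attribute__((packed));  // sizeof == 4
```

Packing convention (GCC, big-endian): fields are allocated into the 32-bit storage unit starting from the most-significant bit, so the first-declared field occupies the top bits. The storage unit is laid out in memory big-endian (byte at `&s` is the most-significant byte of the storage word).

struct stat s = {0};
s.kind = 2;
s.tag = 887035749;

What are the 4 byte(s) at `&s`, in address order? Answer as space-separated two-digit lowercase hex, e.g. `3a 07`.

kind (2b) val=2 bits=0x2 at bit 30: 0x80000000
tag (30b) val=887035749 bits=0x34df1765 at bit 0: 0xb4df1765
word = 0xb4df1765 → big-endian bytes:
  [0]=0xb4  [1]=0xdf  [2]=0x17  [3]=0x65

b4 df 17 65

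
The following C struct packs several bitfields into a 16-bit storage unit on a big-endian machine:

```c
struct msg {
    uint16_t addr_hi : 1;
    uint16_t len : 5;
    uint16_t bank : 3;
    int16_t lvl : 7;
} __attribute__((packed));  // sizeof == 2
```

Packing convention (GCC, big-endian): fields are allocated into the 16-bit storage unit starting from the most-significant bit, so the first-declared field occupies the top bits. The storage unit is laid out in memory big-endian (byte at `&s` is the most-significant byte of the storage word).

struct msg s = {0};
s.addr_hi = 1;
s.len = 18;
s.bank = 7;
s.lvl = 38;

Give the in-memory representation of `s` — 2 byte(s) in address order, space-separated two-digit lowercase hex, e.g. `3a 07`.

cb a6

addr_hi:1 = 1 → 0x1 << 15 → word 0x8000
len:5 = 18 → 0x12 << 10 → word 0xc800
bank:3 = 7 → 0x7 << 7 → word 0xcb80
lvl:7 = 38 → 0x26 << 0 → word 0xcba6
word = 0xcba6 → big-endian bytes:
  [0]=0xcb  [1]=0xa6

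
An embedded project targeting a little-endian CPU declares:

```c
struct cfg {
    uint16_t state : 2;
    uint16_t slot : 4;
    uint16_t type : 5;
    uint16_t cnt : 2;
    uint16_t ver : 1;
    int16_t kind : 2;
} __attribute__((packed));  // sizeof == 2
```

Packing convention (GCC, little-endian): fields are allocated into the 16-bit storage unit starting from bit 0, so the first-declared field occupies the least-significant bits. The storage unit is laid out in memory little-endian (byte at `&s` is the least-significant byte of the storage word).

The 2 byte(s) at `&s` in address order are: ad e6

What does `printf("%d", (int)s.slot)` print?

11

[0]=0xad [1]=0xe6 (little-endian) → word 0xe6ad
state [0+:2] = (word>>0) & 0x3 = 1
slot [2+:4] = (word>>2) & 0xf = 11  ←
type [6+:5] = (word>>6) & 0x1f = 26
cnt [11+:2] = (word>>11) & 0x3 = 0
ver [13+:1] = (word>>13) & 0x1 = 1
kind [14+:2] = (word>>14) & 0x3 = 3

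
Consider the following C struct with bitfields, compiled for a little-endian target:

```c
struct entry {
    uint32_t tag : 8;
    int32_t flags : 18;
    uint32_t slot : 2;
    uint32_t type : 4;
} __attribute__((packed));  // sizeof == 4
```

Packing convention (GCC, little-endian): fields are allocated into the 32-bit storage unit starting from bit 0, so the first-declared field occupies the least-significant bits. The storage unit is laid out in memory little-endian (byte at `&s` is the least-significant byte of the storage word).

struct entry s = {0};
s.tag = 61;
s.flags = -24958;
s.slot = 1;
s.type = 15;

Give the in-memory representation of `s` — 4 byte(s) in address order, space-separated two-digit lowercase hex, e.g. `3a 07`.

tag (8b) val=61 bits=0x3d at bit 0: 0x0000003d
flags (18b) val=-24958 bits=0x39e82 at bit 8: 0x039e823d
slot (2b) val=1 bits=0x1 at bit 26: 0x079e823d
type (4b) val=15 bits=0xf at bit 28: 0xf79e823d
word = 0xf79e823d → little-endian bytes:
  [0]=0x3d  [1]=0x82  [2]=0x9e  [3]=0xf7

3d 82 9e f7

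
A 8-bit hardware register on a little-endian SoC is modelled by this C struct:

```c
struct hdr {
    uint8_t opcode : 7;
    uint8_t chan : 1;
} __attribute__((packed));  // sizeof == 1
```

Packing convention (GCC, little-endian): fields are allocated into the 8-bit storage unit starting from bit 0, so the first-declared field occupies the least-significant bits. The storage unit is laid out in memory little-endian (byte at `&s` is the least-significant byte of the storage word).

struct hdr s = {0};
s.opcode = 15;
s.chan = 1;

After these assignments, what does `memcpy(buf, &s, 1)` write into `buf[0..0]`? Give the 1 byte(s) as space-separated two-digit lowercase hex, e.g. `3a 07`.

opcode (7b) val=15 bits=0xf at bit 0: 0x0f
chan (1b) val=1 bits=0x1 at bit 7: 0x8f
word = 0x8f → little-endian bytes:
  [0]=0x8f

8f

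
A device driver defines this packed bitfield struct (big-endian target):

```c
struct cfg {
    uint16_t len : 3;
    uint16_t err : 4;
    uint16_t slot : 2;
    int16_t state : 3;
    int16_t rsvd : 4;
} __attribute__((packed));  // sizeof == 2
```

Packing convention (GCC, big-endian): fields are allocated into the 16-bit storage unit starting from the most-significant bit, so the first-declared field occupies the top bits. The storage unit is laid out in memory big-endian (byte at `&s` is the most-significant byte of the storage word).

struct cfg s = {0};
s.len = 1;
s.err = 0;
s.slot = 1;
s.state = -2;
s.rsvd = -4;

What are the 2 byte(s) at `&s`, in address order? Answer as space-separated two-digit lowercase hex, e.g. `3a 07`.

len (3b) val=1 bits=0x1 at bit 13: 0x2000
err (4b) val=0 bits=0x0 at bit 9: 0x2000
slot (2b) val=1 bits=0x1 at bit 7: 0x2080
state (3b) val=-2 bits=0x6 at bit 4: 0x20e0
rsvd (4b) val=-4 bits=0xc at bit 0: 0x20ec
word = 0x20ec → big-endian bytes:
  [0]=0x20  [1]=0xec

20 ec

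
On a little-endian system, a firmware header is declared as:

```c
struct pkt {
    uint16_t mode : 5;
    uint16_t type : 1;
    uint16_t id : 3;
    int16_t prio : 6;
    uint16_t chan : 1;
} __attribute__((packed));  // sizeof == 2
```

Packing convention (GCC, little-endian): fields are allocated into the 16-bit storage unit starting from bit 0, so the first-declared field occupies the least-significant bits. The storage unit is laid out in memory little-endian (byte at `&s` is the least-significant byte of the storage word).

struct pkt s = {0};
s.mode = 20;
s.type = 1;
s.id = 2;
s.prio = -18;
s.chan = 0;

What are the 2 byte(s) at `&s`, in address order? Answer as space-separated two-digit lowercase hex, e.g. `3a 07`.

b4 5c

mode (5b) val=20 bits=0x14 at bit 0: 0x0014
type (1b) val=1 bits=0x1 at bit 5: 0x0034
id (3b) val=2 bits=0x2 at bit 6: 0x00b4
prio (6b) val=-18 bits=0x2e at bit 9: 0x5cb4
chan (1b) val=0 bits=0x0 at bit 15: 0x5cb4
word = 0x5cb4 → little-endian bytes:
  [0]=0xb4  [1]=0x5c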